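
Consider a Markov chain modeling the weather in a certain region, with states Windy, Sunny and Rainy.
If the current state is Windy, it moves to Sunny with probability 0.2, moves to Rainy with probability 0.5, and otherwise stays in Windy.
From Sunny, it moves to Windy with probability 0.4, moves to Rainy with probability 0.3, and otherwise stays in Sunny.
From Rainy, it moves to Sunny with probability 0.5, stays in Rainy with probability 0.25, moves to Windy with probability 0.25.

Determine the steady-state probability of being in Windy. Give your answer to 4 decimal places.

Let the stationary distribution be π with π = πP and π_1 + π_2 + π_3 = 1.
π_1 = 0.3·π_1 + 0.4·π_2 + 0.25·π_3
π_2 = 0.2·π_1 + 0.3·π_2 + 0.5·π_3
Solving with the normalization constraint gives π = (0.3165, 0.3376, 0.3460).
So the stationary probability of Windy is 0.3165.

0.3165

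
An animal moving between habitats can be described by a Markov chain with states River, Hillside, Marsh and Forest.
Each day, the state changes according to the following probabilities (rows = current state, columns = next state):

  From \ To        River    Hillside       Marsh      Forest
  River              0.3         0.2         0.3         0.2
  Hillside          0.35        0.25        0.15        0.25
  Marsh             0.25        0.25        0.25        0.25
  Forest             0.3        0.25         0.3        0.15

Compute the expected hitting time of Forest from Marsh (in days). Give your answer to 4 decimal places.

4.2444

Let t(s) be the expected number of days to first reach Forest from state s, with t(Forest) = 0. Conditioning on the first day:
t(River) = 1 + 0.3·t(River) + 0.2·t(Hillside) + 0.3·t(Marsh)
t(Hillside) = 1 + 0.35·t(River) + 0.25·t(Hillside) + 0.15·t(Marsh)
t(Marsh) = 1 + 0.25·t(River) + 0.25·t(Hillside) + 0.25·t(Marsh)
Solving: t(River) = 4.4667, t(Hillside) = 4.2667, t(Marsh) = 4.2444.
Expected days from Marsh to Forest: 4.2444.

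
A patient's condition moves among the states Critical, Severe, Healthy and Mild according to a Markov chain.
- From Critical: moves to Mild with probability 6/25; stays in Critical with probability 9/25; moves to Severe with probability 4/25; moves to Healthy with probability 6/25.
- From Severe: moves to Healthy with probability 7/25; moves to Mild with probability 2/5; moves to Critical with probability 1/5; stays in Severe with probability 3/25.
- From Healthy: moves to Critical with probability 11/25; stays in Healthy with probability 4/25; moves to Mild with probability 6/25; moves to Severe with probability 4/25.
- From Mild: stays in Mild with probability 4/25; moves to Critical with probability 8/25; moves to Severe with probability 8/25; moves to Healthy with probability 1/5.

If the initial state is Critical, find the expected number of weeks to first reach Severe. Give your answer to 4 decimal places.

Let t(s) be the expected number of weeks to first reach Severe from state s, with t(Severe) = 0. Conditioning on the first week:
t(Critical) = 1 + 0.36·t(Critical) + 0.24·t(Healthy) + 0.24·t(Mild)
t(Healthy) = 1 + 0.44·t(Critical) + 0.16·t(Healthy) + 0.24·t(Mild)
t(Mild) = 1 + 0.32·t(Critical) + 0.2·t(Healthy) + 0.16·t(Mild)
Solving: t(Critical) = 5.1136, t(Healthy) = 5.1136, t(Mild) = 4.3561.
Expected weeks from Critical to Severe: 5.1136.

5.1136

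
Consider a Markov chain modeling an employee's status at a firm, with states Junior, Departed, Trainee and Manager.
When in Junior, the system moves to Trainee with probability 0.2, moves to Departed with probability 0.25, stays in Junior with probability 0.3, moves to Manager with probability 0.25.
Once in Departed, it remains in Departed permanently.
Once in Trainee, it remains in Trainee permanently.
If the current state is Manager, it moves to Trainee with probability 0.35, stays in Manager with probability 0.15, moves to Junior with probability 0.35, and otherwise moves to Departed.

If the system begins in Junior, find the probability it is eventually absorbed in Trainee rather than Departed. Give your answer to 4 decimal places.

0.5074

Let h(s) be the probability of absorption at Trainee starting from transient state s. Then h(Trainee) = 1 and h(Departed) = 0. By first-step analysis:
h(Junior) = 0.3·h(Junior) + 0.25·0 + 0.2·1 + 0.25·h(Manager)
h(Manager) = 0.35·h(Junior) + 0.15·0 + 0.35·1 + 0.15·h(Manager)
Solving: h(Junior) = 0.5074, h(Manager) = 0.6207.
Starting from Junior, the probability is 0.5074.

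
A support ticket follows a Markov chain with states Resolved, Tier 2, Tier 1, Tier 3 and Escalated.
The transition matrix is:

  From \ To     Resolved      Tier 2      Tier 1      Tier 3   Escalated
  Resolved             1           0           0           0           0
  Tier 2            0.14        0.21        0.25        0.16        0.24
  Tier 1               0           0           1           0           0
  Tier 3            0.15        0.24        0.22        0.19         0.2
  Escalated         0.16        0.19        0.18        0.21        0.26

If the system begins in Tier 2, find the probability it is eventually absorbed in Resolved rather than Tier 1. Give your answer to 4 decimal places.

Let h(s) be the probability of absorption at Resolved starting from transient state s. Then h(Resolved) = 1 and h(Tier 1) = 0. By first-step analysis:
h(Tier 2) = 0.14·1 + 0.21·h(Tier 2) + 0.25·0 + 0.16·h(Tier 3) + 0.24·h(Escalated)
h(Tier 3) = 0.15·1 + 0.24·h(Tier 2) + 0.22·0 + 0.19·h(Tier 3) + 0.2·h(Escalated)
h(Escalated) = 0.16·1 + 0.19·h(Tier 2) + 0.18·0 + 0.21·h(Tier 3) + 0.26·h(Escalated)
Solving: h(Tier 2) = 0.3912, h(Tier 3) = 0.4079, h(Escalated) = 0.4324.
Starting from Tier 2, the probability is 0.3912.

0.3912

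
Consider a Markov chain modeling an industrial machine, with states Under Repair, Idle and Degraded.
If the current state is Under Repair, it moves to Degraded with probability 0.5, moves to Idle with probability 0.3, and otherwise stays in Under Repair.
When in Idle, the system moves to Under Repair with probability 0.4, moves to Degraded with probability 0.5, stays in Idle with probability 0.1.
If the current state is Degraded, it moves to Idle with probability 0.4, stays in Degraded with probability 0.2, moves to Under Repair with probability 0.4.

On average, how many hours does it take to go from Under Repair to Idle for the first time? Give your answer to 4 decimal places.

2.9545

Let t(s) be the expected number of hours to first reach Idle from state s, with t(Idle) = 0. Conditioning on the first hour:
t(Under Repair) = 1 + 0.2·t(Under Repair) + 0.5·t(Degraded)
t(Degraded) = 1 + 0.4·t(Under Repair) + 0.2·t(Degraded)
Solving: t(Under Repair) = 2.9545, t(Degraded) = 2.7273.
Expected hours from Under Repair to Idle: 2.9545.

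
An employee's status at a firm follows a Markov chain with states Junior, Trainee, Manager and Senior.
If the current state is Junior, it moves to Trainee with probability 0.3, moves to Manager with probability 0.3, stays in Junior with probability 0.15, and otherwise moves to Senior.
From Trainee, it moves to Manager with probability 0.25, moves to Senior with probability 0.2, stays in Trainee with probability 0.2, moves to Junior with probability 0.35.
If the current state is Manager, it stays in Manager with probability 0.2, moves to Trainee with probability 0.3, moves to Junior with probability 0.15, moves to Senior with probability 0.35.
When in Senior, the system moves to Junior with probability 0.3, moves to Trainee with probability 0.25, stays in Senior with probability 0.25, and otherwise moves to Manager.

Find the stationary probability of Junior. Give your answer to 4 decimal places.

Let the stationary distribution be π with π = πP and π_1 + π_2 + π_3 + π_4 = 1.
π_1 = 0.15·π_1 + 0.35·π_2 + 0.15·π_3 + 0.3·π_4
π_2 = 0.3·π_1 + 0.2·π_2 + 0.3·π_3 + 0.25·π_4
π_3 = 0.3·π_1 + 0.25·π_2 + 0.2·π_3 + 0.2·π_4
Solving with the normalization constraint gives π = (0.2413, 0.2609, 0.2372, 0.2607).
So the stationary probability of Junior is 0.2413.

0.2413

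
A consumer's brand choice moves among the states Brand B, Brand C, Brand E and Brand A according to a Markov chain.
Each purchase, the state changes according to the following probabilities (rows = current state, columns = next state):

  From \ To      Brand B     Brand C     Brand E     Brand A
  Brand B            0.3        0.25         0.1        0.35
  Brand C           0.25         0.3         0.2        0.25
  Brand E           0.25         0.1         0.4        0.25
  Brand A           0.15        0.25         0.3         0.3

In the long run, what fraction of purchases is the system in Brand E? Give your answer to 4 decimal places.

0.2568

Let the stationary distribution be π with π = πP and π_1 + π_2 + π_3 + π_4 = 1.
π_1 = 0.3·π_1 + 0.25·π_2 + 0.25·π_3 + 0.15·π_4
π_2 = 0.25·π_1 + 0.3·π_2 + 0.1·π_3 + 0.25·π_4
π_3 = 0.1·π_1 + 0.2·π_2 + 0.4·π_3 + 0.3·π_4
Solving with the normalization constraint gives π = (0.2329, 0.2226, 0.2568, 0.2877).
So the stationary probability of Brand E is 0.2568.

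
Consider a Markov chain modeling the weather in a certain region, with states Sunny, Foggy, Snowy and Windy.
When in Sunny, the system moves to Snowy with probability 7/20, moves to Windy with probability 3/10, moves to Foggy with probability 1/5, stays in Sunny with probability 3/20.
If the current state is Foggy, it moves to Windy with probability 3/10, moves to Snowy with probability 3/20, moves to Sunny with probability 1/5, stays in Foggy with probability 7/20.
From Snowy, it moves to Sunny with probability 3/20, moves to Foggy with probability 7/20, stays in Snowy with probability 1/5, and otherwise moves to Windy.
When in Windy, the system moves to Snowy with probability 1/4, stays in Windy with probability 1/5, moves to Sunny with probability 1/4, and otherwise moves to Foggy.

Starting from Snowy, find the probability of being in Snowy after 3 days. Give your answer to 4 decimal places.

Propagate the distribution vector 3 days from Snowy.
After 0 days: (0.0000, 0.0000, 1.0000, 0.0000)
After 1 day: (0.1500, 0.3500, 0.2000, 0.3000)
After 2 days: (0.1975, 0.3125, 0.2200, 0.2700)
After 3 days: (0.1926, 0.3069, 0.2275, 0.2730)
P(in Snowy after 3 days) = 0.2275

0.2275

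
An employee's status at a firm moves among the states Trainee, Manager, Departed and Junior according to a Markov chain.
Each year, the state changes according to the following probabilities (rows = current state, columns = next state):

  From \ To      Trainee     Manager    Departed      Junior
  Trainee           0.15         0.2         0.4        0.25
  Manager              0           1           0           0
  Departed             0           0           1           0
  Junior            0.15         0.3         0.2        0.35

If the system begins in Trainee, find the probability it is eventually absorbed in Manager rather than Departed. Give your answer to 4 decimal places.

0.3981

Let h(s) be the probability of absorption at Manager starting from transient state s. Then h(Manager) = 1 and h(Departed) = 0. By first-step analysis:
h(Trainee) = 0.15·h(Trainee) + 0.2·1 + 0.4·0 + 0.25·h(Junior)
h(Junior) = 0.15·h(Trainee) + 0.3·1 + 0.2·0 + 0.35·h(Junior)
Solving: h(Trainee) = 0.3981, h(Junior) = 0.5534.
Starting from Trainee, the probability is 0.3981.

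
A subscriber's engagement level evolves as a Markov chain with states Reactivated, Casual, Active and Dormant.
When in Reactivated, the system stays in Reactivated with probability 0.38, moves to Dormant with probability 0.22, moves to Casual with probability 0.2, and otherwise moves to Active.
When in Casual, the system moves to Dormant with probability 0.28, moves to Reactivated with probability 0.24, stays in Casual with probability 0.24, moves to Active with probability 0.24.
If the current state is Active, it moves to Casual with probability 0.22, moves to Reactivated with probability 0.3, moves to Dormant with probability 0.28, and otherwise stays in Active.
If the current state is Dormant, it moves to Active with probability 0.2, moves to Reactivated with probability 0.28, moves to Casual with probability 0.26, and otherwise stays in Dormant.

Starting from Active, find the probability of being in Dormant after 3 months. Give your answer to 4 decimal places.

Propagate the distribution vector 3 months from Active.
After 0 months: (0.0000, 0.0000, 1.0000, 0.0000)
After 1 month: (0.3000, 0.2200, 0.2000, 0.2800)
After 2 months: (0.3052, 0.2296, 0.2088, 0.2564)
After 3 months: (0.3055, 0.2287, 0.2092, 0.2566)
P(in Dormant after 3 months) = 0.2566

0.2566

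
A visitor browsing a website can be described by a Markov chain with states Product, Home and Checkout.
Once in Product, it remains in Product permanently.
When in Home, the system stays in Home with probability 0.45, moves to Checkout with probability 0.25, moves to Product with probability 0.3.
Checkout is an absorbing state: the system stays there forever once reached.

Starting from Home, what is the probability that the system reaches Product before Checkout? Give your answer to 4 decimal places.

Let h(s) be the probability of absorption at Product starting from transient state s. Then h(Product) = 1 and h(Checkout) = 0. By first-step analysis:
h(Home) = 0.3·1 + 0.45·h(Home) + 0.25·0
Solving: h(Home) = 0.5455.
Starting from Home, the probability is 0.5455.

0.5455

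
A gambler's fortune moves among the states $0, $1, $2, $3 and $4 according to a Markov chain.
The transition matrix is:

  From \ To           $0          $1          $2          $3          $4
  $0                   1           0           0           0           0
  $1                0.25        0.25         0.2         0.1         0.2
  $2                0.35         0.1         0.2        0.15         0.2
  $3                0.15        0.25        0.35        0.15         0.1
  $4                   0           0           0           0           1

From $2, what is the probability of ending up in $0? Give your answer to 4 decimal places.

Let h(s) be the probability of absorption at $0 starting from transient state s. Then h($0) = 1 and h($4) = 0. By first-step analysis:
h($1) = 0.25·1 + 0.25·h($1) + 0.2·h($2) + 0.1·h($3) + 0.2·0
h($2) = 0.35·1 + 0.1·h($1) + 0.2·h($2) + 0.15·h($3) + 0.2·0
h($3) = 0.15·1 + 0.25·h($1) + 0.35·h($2) + 0.15·h($3) + 0.1·0
Solving: h($1) = 0.5800, h($2) = 0.6232, h($3) = 0.6037.
Starting from $2, the probability is 0.6232.

0.6232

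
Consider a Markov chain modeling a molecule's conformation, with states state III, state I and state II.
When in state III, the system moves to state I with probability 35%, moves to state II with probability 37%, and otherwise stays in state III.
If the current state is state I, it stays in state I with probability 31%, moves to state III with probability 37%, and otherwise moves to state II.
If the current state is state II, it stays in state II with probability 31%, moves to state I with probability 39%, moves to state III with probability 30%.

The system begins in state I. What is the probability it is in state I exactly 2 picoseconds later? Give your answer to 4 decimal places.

Sum over the intermediate state after 1 picosecond:
P = P(state I→state III)·P(state III→state I) + P(state I→state I)·P(state I→state I) + P(state I→state II)·P(state II→state I)
  = 0.37×0.35 + 0.31×0.31 + 0.32×0.39
  = 0.1295 + 0.0961 + 0.1248 = 0.3504

0.3504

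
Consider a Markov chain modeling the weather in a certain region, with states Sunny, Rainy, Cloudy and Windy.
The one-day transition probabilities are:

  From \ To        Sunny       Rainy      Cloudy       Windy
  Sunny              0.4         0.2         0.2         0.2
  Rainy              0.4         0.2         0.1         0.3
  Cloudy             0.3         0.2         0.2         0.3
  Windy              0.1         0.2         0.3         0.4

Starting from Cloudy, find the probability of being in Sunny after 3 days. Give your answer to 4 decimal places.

0.2890

Propagate the distribution vector 3 days from Cloudy.
After 0 days: (0.0000, 0.0000, 1.0000, 0.0000)
After 1 day: (0.3000, 0.2000, 0.2000, 0.3000)
After 2 days: (0.2900, 0.2000, 0.2100, 0.3000)
After 3 days: (0.2890, 0.2000, 0.2100, 0.3010)
P(in Sunny after 3 days) = 0.2890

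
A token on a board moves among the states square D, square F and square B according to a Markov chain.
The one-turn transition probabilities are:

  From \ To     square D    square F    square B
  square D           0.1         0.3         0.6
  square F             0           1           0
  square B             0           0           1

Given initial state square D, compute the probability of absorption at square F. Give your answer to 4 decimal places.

Let h(s) be the probability of absorption at square F starting from transient state s. Then h(square F) = 1 and h(square B) = 0. By first-step analysis:
h(square D) = 0.1·h(square D) + 0.3·1 + 0.6·0
Solving: h(square D) = 0.3333.
Starting from square D, the probability is 0.3333.

0.3333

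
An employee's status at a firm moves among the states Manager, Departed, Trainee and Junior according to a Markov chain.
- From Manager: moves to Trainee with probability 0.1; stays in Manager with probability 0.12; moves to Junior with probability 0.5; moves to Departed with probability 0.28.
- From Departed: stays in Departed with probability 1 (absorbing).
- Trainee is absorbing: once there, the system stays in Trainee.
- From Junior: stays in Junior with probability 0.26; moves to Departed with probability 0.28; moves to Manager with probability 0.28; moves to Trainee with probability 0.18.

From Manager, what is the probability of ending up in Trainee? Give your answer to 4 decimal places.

0.3208

Let h(s) be the probability of absorption at Trainee starting from transient state s. Then h(Trainee) = 1 and h(Departed) = 0. By first-step analysis:
h(Manager) = 0.12·h(Manager) + 0.28·0 + 0.1·1 + 0.5·h(Junior)
h(Junior) = 0.28·h(Manager) + 0.28·0 + 0.18·1 + 0.26·h(Junior)
Solving: h(Manager) = 0.3208, h(Junior) = 0.3646.
Starting from Manager, the probability is 0.3208.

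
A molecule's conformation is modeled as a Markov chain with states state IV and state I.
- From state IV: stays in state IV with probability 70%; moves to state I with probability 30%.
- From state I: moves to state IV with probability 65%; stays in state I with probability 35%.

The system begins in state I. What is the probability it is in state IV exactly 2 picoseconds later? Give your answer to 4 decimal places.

Sum over the intermediate state after 1 picosecond:
P = P(state I→state IV)·P(state IV→state IV) + P(state I→state I)·P(state I→state IV)
  = 0.65×0.7 + 0.35×0.65
  = 0.4550 + 0.2275 = 0.6825

0.6825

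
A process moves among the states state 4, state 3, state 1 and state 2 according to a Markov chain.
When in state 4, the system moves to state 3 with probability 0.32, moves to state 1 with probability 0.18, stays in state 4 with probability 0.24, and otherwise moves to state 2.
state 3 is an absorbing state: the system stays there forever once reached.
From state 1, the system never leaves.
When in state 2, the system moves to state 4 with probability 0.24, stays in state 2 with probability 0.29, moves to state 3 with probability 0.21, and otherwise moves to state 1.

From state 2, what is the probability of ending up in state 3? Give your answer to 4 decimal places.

Let h(s) be the probability of absorption at state 3 starting from transient state s. Then h(state 3) = 1 and h(state 1) = 0. By first-step analysis:
h(state 4) = 0.24·h(state 4) + 0.32·1 + 0.18·0 + 0.26·h(state 2)
h(state 2) = 0.24·h(state 4) + 0.21·1 + 0.26·0 + 0.29·h(state 2)
Solving: h(state 4) = 0.5905, h(state 2) = 0.4954.
Starting from state 2, the probability is 0.4954.

0.4954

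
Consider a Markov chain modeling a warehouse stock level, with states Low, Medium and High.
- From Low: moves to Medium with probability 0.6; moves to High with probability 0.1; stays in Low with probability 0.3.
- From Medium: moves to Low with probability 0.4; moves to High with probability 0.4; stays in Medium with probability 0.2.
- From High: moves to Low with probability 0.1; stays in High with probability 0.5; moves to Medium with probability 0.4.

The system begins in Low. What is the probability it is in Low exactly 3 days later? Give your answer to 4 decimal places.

0.2700

Propagate the distribution vector 3 days from Low.
After 0 days: (1.0000, 0.0000, 0.0000)
After 1 day: (0.3000, 0.6000, 0.1000)
After 2 days: (0.3400, 0.3400, 0.3200)
After 3 days: (0.2700, 0.4000, 0.3300)
P(in Low after 3 days) = 0.2700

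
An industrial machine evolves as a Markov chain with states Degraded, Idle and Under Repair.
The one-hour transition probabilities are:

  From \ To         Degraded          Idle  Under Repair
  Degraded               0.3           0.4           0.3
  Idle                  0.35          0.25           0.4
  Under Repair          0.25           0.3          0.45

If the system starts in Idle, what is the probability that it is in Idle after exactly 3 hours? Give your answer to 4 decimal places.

0.3131

Propagate the distribution vector 3 hours from Idle.
After 0 hours: (0.0000, 1.0000, 0.0000)
After 1 hour: (0.3500, 0.2500, 0.4000)
After 2 hours: (0.2925, 0.3225, 0.3850)
After 3 hours: (0.2969, 0.3131, 0.3900)
P(in Idle after 3 hours) = 0.3131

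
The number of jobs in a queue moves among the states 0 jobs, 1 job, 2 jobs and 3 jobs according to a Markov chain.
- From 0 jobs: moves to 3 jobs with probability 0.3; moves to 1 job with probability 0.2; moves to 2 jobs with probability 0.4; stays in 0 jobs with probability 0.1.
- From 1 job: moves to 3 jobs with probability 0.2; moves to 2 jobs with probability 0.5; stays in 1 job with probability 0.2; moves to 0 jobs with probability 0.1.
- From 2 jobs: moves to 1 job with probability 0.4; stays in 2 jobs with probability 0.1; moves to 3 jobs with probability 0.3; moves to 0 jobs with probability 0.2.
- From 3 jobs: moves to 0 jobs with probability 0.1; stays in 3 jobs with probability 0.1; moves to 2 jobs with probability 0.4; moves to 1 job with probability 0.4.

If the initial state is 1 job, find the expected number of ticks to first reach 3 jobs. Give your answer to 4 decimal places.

4.0286

Let t(s) be the expected number of ticks to first reach 3 jobs from state s, with t(3 jobs) = 0. Conditioning on the first tick:
t(0 jobs) = 1 + 0.1·t(0 jobs) + 0.2·t(1 job) + 0.4·t(2 jobs)
t(1 job) = 1 + 0.1·t(0 jobs) + 0.2·t(1 job) + 0.5·t(2 jobs)
t(2 jobs) = 1 + 0.2·t(0 jobs) + 0.4·t(1 job) + 0.1·t(2 jobs)
Solving: t(0 jobs) = 3.6571, t(1 job) = 4.0286, t(2 jobs) = 3.7143.
Expected ticks from 1 job to 3 jobs: 4.0286.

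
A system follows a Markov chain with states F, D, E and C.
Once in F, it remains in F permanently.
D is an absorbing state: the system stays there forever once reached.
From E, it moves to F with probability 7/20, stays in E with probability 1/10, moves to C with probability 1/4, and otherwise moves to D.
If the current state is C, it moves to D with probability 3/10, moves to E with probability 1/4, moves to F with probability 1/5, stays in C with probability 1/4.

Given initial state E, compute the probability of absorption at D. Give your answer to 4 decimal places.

Let h(s) be the probability of absorption at D starting from transient state s. Then h(D) = 1 and h(F) = 0. By first-step analysis:
h(E) = 0.35·0 + 0.3·1 + 0.1·h(E) + 0.25·h(C)
h(C) = 0.2·0 + 0.3·1 + 0.25·h(E) + 0.25·h(C)
Solving: h(E) = 0.4898, h(C) = 0.5633.
Starting from E, the probability is 0.4898.

0.4898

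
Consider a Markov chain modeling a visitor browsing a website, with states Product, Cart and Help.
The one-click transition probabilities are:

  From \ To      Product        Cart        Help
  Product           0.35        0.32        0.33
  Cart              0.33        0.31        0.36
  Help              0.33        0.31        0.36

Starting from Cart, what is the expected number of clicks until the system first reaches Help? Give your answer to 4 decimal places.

2.8580

Let t(s) be the expected number of clicks to first reach Help from state s, with t(Help) = 0. Conditioning on the first click:
t(Product) = 1 + 0.35·t(Product) + 0.32·t(Cart)
t(Cart) = 1 + 0.33·t(Product) + 0.31·t(Cart)
Solving: t(Product) = 2.9455, t(Cart) = 2.8580.
Expected clicks from Cart to Help: 2.8580.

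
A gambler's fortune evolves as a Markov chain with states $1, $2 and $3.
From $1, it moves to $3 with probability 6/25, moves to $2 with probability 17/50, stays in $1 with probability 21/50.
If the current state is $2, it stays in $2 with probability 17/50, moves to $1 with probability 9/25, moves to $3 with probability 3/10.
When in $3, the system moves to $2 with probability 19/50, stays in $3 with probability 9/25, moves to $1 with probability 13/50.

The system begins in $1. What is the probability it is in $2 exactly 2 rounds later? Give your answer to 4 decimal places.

0.3496

Sum over the intermediate state after 1 round:
P = P($1→$1)·P($1→$2) + P($1→$2)·P($2→$2) + P($1→$3)·P($3→$2)
  = 0.42×0.34 + 0.34×0.34 + 0.24×0.38
  = 0.1428 + 0.1156 + 0.0912 = 0.3496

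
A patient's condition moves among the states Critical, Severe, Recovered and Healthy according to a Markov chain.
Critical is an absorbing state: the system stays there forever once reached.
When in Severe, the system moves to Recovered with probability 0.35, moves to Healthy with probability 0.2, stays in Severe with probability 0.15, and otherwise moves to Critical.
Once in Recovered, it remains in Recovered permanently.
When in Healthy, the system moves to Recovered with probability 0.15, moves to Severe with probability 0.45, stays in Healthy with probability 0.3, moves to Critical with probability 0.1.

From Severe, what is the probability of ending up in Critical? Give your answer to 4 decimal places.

0.4554

Let h(s) be the probability of absorption at Critical starting from transient state s. Then h(Critical) = 1 and h(Recovered) = 0. By first-step analysis:
h(Severe) = 0.3·1 + 0.15·h(Severe) + 0.35·0 + 0.2·h(Healthy)
h(Healthy) = 0.1·1 + 0.45·h(Severe) + 0.15·0 + 0.3·h(Healthy)
Solving: h(Severe) = 0.4554, h(Healthy) = 0.4356.
Starting from Severe, the probability is 0.4554.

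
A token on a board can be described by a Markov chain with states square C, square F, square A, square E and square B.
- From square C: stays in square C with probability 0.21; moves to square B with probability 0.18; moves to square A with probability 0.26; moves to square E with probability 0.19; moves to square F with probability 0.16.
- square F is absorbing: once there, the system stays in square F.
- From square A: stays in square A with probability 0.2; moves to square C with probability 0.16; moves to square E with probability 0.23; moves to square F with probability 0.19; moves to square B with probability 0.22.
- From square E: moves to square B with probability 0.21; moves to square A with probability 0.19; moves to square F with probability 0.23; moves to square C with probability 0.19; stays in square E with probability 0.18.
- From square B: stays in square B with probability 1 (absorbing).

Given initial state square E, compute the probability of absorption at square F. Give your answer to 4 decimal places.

Let h(s) be the probability of absorption at square F starting from transient state s. Then h(square F) = 1 and h(square B) = 0. By first-step analysis:
h(square C) = 0.21·h(square C) + 0.16·1 + 0.26·h(square A) + 0.19·h(square E) + 0.18·0
h(square A) = 0.16·h(square C) + 0.19·1 + 0.2·h(square A) + 0.23·h(square E) + 0.22·0
h(square E) = 0.19·h(square C) + 0.23·1 + 0.19·h(square A) + 0.18·h(square E) + 0.21·0
Solving: h(square C) = 0.4808, h(square A) = 0.4782, h(square E) = 0.5027.
Starting from square E, the probability is 0.5027.

0.5027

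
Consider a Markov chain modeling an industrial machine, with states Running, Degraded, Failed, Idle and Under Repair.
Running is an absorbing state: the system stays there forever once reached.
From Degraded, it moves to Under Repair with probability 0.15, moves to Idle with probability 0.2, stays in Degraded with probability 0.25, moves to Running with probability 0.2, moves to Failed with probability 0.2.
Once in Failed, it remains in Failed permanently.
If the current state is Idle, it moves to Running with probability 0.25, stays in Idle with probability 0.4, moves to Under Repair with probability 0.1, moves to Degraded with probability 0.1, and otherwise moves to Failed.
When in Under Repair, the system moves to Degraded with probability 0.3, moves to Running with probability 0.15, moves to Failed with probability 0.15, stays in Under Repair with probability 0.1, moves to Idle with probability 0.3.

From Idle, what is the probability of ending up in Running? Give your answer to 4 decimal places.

0.5963

Let h(s) be the probability of absorption at Running starting from transient state s. Then h(Running) = 1 and h(Failed) = 0. By first-step analysis:
h(Degraded) = 0.2·1 + 0.25·h(Degraded) + 0.2·0 + 0.2·h(Idle) + 0.15·h(Under Repair)
h(Idle) = 0.25·1 + 0.1·h(Degraded) + 0.15·0 + 0.4·h(Idle) + 0.1·h(Under Repair)
h(Under Repair) = 0.15·1 + 0.3·h(Degraded) + 0.15·0 + 0.3·h(Idle) + 0.1·h(Under Repair)
Solving: h(Degraded) = 0.5344, h(Idle) = 0.5963, h(Under Repair) = 0.5436.
Starting from Idle, the probability is 0.5963.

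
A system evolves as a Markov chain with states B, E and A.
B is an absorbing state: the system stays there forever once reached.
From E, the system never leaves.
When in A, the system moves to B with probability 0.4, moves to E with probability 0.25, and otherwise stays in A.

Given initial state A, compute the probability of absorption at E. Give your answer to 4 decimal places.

Let h(s) be the probability of absorption at E starting from transient state s. Then h(E) = 1 and h(B) = 0. By first-step analysis:
h(A) = 0.4·0 + 0.25·1 + 0.35·h(A)
Solving: h(A) = 0.3846.
Starting from A, the probability is 0.3846.

0.3846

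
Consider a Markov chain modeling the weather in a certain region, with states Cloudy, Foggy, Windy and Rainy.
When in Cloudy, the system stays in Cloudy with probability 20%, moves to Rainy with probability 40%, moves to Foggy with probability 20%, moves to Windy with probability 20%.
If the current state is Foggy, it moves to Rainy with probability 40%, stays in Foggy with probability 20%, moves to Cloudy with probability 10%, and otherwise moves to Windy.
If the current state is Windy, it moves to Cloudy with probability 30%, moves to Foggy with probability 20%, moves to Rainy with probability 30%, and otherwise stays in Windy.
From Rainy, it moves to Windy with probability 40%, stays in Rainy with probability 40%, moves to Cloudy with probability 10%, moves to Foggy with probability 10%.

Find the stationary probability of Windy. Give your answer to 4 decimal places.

0.2905

Let the stationary distribution be π with π = πP and π_1 + π_2 + π_3 + π_4 = 1.
π_1 = 0.2·π_1 + 0.1·π_2 + 0.3·π_3 + 0.1·π_4
π_2 = 0.2·π_1 + 0.2·π_2 + 0.2·π_3 + 0.1·π_4
π_3 = 0.2·π_1 + 0.3·π_2 + 0.2·π_3 + 0.4·π_4
Solving with the normalization constraint gives π = (0.1757, 0.1629, 0.2905, 0.3710).
So the stationary probability of Windy is 0.2905.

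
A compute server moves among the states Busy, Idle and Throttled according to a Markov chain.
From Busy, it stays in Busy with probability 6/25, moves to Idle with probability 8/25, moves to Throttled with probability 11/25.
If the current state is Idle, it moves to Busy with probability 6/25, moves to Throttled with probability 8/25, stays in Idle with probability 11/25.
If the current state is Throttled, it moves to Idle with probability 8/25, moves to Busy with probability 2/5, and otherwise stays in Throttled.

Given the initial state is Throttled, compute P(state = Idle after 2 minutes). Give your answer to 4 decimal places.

Sum over the intermediate state after 1 minute:
P = P(Throttled→Busy)·P(Busy→Idle) + P(Throttled→Idle)·P(Idle→Idle) + P(Throttled→Throttled)·P(Throttled→Idle)
  = 0.4×0.32 + 0.32×0.44 + 0.28×0.32
  = 0.1280 + 0.1408 + 0.0896 = 0.3584

0.3584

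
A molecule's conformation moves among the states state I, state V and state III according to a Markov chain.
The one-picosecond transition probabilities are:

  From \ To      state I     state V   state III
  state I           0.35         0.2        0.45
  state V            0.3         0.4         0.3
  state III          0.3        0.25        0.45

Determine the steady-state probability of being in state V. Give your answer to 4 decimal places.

Let the stationary distribution be π with π = πP and π_1 + π_2 + π_3 = 1.
π_1 = 0.35·π_1 + 0.3·π_2 + 0.3·π_3
π_2 = 0.2·π_1 + 0.4·π_2 + 0.25·π_3
Solving with the normalization constraint gives π = (0.3158, 0.2755, 0.4087).
So the stationary probability of state V is 0.2755.

0.2755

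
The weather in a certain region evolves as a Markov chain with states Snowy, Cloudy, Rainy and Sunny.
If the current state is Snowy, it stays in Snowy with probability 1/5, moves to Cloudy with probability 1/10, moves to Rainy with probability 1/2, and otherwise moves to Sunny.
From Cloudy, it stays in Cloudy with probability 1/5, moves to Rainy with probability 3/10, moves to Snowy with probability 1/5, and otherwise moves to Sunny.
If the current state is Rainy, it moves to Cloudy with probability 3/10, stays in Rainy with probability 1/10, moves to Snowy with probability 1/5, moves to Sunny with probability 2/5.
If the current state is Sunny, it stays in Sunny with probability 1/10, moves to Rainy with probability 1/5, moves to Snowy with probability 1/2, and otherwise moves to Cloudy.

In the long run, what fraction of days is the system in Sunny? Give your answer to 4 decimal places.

0.2500

Let the stationary distribution be π with π = πP and π_1 + π_2 + π_3 + π_4 = 1.
π_1 = 0.2·π_1 + 0.2·π_2 + 0.2·π_3 + 0.5·π_4
π_2 = 0.1·π_1 + 0.2·π_2 + 0.3·π_3 + 0.2·π_4
π_3 = 0.5·π_1 + 0.3·π_2 + 0.1·π_3 + 0.2·π_4
Solving with the normalization constraint gives π = (0.2750, 0.2000, 0.2750, 0.2500).
So the stationary probability of Sunny is 0.2500.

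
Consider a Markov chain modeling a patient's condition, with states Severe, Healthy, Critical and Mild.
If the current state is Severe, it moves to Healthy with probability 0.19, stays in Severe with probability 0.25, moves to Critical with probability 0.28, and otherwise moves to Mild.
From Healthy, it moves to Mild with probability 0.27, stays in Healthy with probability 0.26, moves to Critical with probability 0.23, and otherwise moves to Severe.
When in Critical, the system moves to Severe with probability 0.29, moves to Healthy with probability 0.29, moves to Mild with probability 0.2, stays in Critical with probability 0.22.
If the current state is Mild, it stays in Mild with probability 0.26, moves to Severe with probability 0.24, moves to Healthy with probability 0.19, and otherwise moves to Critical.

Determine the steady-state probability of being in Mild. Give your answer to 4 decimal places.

Let the stationary distribution be π with π = πP and π_1 + π_2 + π_3 + π_4 = 1.
π_1 = 0.25·π_1 + 0.24·π_2 + 0.29·π_3 + 0.24·π_4
π_2 = 0.19·π_1 + 0.26·π_2 + 0.29·π_3 + 0.19·π_4
π_3 = 0.28·π_1 + 0.23·π_2 + 0.22·π_3 + 0.31·π_4
Solving with the normalization constraint gives π = (0.2556, 0.2323, 0.2603, 0.2518).
So the stationary probability of Mild is 0.2518.

0.2518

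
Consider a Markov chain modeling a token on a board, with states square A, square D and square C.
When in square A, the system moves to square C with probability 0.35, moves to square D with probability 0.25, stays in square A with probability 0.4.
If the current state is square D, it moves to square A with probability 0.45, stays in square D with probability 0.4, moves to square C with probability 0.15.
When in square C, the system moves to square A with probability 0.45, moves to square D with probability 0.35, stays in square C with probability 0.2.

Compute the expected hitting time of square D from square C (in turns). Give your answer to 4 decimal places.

Let t(s) be the expected number of turns to first reach square D from state s, with t(square D) = 0. Conditioning on the first turn:
t(square A) = 1 + 0.4·t(square A) + 0.35·t(square C)
t(square C) = 1 + 0.45·t(square A) + 0.2·t(square C)
Solving: t(square A) = 3.5659, t(square C) = 3.2558.
Expected turns from square C to square D: 3.2558.

3.2558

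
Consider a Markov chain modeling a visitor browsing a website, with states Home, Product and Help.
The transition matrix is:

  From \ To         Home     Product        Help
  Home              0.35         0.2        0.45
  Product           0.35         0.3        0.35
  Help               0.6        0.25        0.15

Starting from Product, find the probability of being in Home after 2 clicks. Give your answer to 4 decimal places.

0.4375

Sum over the intermediate state after 1 click:
P = P(Product→Home)·P(Home→Home) + P(Product→Product)·P(Product→Home) + P(Product→Help)·P(Help→Home)
  = 0.35×0.35 + 0.3×0.35 + 0.35×0.6
  = 0.1225 + 0.1050 + 0.2100 = 0.4375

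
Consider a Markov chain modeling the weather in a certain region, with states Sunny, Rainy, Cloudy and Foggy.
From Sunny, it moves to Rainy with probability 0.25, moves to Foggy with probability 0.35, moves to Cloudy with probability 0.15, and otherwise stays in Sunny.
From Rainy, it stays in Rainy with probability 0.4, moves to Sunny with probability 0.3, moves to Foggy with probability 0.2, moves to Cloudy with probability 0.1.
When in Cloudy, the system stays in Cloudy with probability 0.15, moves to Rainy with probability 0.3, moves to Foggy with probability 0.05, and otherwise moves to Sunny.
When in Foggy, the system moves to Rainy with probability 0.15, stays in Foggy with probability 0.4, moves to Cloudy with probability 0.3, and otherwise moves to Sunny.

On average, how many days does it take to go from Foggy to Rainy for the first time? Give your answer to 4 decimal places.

Let t(s) be the expected number of days to first reach Rainy from state s, with t(Rainy) = 0. Conditioning on the first day:
t(Sunny) = 1 + 0.25·t(Sunny) + 0.15·t(Cloudy) + 0.35·t(Foggy)
t(Cloudy) = 1 + 0.5·t(Sunny) + 0.15·t(Cloudy) + 0.05·t(Foggy)
t(Foggy) = 1 + 0.15·t(Sunny) + 0.3·t(Cloudy) + 0.4·t(Foggy)
Solving: t(Sunny) = 4.3640, t(Cloudy) = 4.0241, t(Foggy) = 4.7697.
Expected days from Foggy to Rainy: 4.7697.

4.7697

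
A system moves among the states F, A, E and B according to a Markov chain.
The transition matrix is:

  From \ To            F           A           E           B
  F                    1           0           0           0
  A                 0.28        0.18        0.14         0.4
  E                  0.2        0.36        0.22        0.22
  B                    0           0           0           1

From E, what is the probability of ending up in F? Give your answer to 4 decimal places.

Let h(s) be the probability of absorption at F starting from transient state s. Then h(F) = 1 and h(B) = 0. By first-step analysis:
h(A) = 0.28·1 + 0.18·h(A) + 0.14·h(E) + 0.4·0
h(E) = 0.2·1 + 0.36·h(A) + 0.22·h(E) + 0.22·0
Solving: h(A) = 0.4182, h(E) = 0.4494.
Starting from E, the probability is 0.4494.

0.4494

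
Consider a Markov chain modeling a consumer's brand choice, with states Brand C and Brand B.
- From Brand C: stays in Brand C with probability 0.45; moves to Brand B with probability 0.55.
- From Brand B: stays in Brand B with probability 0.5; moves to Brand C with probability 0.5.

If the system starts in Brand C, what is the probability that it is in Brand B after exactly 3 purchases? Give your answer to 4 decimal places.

Propagate the distribution vector 3 purchases from Brand C.
After 0 purchases: (1.0000, 0.0000)
After 1 purchase: (0.4500, 0.5500)
After 2 purchases: (0.4775, 0.5225)
After 3 purchases: (0.4761, 0.5239)
P(in Brand B after 3 purchases) = 0.5239

0.5239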